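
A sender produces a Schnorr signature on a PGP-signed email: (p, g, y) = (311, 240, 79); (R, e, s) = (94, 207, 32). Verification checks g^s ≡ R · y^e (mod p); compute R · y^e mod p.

79^2 = 6241 ≡ 21
79^4 ≡ 21^2 = 441 ≡ 130
79^8 ≡ 130^2 = 16900 ≡ 106
79^16 ≡ 106^2 = 11236 ≡ 40
79^32 ≡ 40^2 = 1600 ≡ 45
79^64 ≡ 45^2 = 2025 ≡ 159
79^128 ≡ 159^2 = 25281 ≡ 90
207 = 128 + 64 + 8 + 4 + 2 + 1, so 79^207 ≡ 90·159·106·130·21·79 ≡ 128 (mod 311)
R · y^e ≡ 94·128 = 12032 ≡ 214 (mod 311)

214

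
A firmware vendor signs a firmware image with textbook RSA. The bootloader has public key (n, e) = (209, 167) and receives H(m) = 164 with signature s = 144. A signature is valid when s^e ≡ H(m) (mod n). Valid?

no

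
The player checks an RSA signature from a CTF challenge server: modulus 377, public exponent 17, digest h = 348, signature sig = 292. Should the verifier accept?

reject

Squares mod 377: sig^1≡292, sig^2≡62, sig^4≡74, sig^8≡198, sig^16≡373
17 = 16 + 1, so sig^17 ≡ 373·292 ≡ 340 (mod 377)
The recovered value 340 does not match the digest 348.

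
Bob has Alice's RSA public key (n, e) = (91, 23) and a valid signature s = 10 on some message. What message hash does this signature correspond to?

82

s^2 ≡ 10^2 = 100 ≡ 9
s^4 ≡ 9^2 = 81
s^8 ≡ 81^2 = 6561 ≡ 9
s^16 ≡ 9^2 = 81
23 = 16 + 4 + 2 + 1, so s^23 ≡ 81·81·9·10 ≡ 82 (mod 91)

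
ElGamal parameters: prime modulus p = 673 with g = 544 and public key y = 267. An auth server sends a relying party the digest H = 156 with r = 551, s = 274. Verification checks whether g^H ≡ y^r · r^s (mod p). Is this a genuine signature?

genuine

Left side g^H mod p:
Squares mod 673: 544^1≡544, 544^2≡489, 544^4≡206, 544^8≡37, 544^16≡23, 544^32≡529, 544^64≡546, 544^128≡650
156 = 128 + 16 + 8 + 4, so 544^156 ≡ 650·23·37·206 ≡ 578 (mod 673)
Right side y^r · r^s mod p:
Squares mod 673: 267^1≡267, 267^2≡624, 267^4≡382, 267^8≡556, 267^16≡229, 267^32≡620, 267^64≡117, 267^128≡229, 267^256≡620, 267^512≡117
551 = 512 + 32 + 4 + 2 + 1, so 267^551 ≡ 117·620·382·624·267 ≡ 479 (mod 673)
Squares mod 673: 551^1≡551, 551^2≡78, 551^4≡27, 551^8≡56, 551^16≡444, 551^32≡620, 551^64≡117, 551^128≡229, 551^256≡620
274 = 256 + 16 + 2, so 551^274 ≡ 620·444·78 ≡ 448 (mod 673)
479·448 = 214592 ≡ 578 (mod 673)
578 ≡ 578 (mod 673), so the signature is genuine.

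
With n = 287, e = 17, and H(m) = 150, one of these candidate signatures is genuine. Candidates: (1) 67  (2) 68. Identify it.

2

Candidate 1: Squares mod 287: 67^1≡67, 67^2≡184, 67^4≡277, 67^8≡100, 67^16≡242; 17 = 16 + 1, so 67^17 ≡ 242·67 ≡ 142 (mod 287)
Candidate 2: Squares mod 287: 68^1≡68, 68^2≡32, 68^4≡163, 68^8≡165, 68^16≡247; 17 = 16 + 1, so 68^17 ≡ 247·68 ≡ 150 (mod 287)
  → matches H(m) = 150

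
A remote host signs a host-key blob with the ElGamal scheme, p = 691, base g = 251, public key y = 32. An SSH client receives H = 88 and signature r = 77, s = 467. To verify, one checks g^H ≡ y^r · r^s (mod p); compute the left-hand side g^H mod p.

251^2 = 63001 ≡ 120
251^4 ≡ 120^2 = 14400 ≡ 580
251^8 ≡ 580^2 = 336400 ≡ 574
251^16 ≡ 574^2 = 329476 ≡ 560
251^32 ≡ 560^2 = 313600 ≡ 577
251^64 ≡ 577^2 = 332929 ≡ 558
88 = 64 + 16 + 8, so 251^88 ≡ 558·560·574 ≡ 650 (mod 691)

650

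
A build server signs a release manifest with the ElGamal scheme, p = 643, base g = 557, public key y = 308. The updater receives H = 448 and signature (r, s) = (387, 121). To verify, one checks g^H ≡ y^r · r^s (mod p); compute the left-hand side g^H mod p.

Squares mod 643: 557^1≡557, 557^2≡323, 557^4≡163, 557^8≡206, 557^16≡641, 557^32≡4, 557^64≡16, 557^128≡256, 557^256≡593
448 = 256 + 128 + 64, so 557^448 ≡ 593·256·16 ≡ 317 (mod 643)

317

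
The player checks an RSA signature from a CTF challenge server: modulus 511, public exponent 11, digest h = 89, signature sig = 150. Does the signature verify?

Squares mod 511: sig^1≡150, sig^2≡16, sig^4≡256, sig^8≡128
11 = 8 + 2 + 1, so sig^11 ≡ 128·16·150 ≡ 89 (mod 511)
Since 89 equals the digest 89, verification succeeds.

verifies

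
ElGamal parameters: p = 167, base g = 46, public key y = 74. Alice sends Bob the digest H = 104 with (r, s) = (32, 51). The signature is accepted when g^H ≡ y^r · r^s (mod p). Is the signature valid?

invalid

Left side g^H mod p:
46^2 = 2116 ≡ 112
46^4 ≡ 112^2 = 12544 ≡ 19
46^8 ≡ 19^2 = 361 ≡ 27
46^16 ≡ 27^2 = 729 ≡ 61
46^32 ≡ 61^2 = 3721 ≡ 47
46^64 ≡ 47^2 = 2209 ≡ 38
104 = 64 + 32 + 8, so 46^104 ≡ 38·47·27 ≡ 126 (mod 167)
Right side y^r · r^s mod p:
74^2 = 5476 ≡ 132
74^4 ≡ 132^2 = 17424 ≡ 56
74^8 ≡ 56^2 = 3136 ≡ 130
74^16 ≡ 130^2 = 16900 ≡ 33
74^32 ≡ 33^2 = 1089 ≡ 87
32^2 = 1024 ≡ 22
32^4 ≡ 22^2 = 484 ≡ 150
32^8 ≡ 150^2 = 22500 ≡ 122
32^16 ≡ 122^2 = 14884 ≡ 21
32^32 ≡ 21^2 = 441 ≡ 107
51 = 32 + 16 + 2 + 1, so 32^51 ≡ 107·21·22·32 ≡ 64 (mod 167)
87·64 = 5568 ≡ 57 (mod 167)
126 ≠ 57, so verification fails.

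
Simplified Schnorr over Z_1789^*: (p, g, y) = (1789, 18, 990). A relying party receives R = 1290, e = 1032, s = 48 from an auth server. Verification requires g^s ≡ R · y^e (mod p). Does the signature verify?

g^s mod p:
18^2 = 324
18^4 ≡ 324^2 = 104976 ≡ 1214
18^8 ≡ 1214^2 = 1473796 ≡ 1449
18^16 ≡ 1449^2 = 2099601 ≡ 1104
18^32 ≡ 1104^2 = 1218816 ≡ 507
48 = 32 + 16, so 18^48 ≡ 507·1104 ≡ 1560 (mod 1789)
R · y^e mod p:
990^2 = 980100 ≡ 1517
990^4 ≡ 1517^2 = 2301289 ≡ 635
990^8 ≡ 635^2 = 403225 ≡ 700
990^16 ≡ 700^2 = 490000 ≡ 1603
990^32 ≡ 1603^2 = 2569609 ≡ 605
990^64 ≡ 605^2 = 366025 ≡ 1069
990^128 ≡ 1069^2 = 1142761 ≡ 1379
990^256 ≡ 1379^2 = 1901641 ≡ 1723
990^512 ≡ 1723^2 = 2968729 ≡ 778
990^1024 ≡ 778^2 = 605284 ≡ 602
1032 = 1024 + 8, so 990^1032 ≡ 602·700 ≡ 985 (mod 1789)
1290·985 = 1270650 ≡ 460 (mod 1789)
1560 ≠ 460; the check fails.

does not verify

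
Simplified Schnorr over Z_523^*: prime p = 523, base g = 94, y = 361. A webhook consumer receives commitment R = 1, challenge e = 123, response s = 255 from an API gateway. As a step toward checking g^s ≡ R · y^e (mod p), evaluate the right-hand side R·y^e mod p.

361^2 = 130321 ≡ 94
361^4 ≡ 94^2 = 8836 ≡ 468
361^8 ≡ 468^2 = 219024 ≡ 410
361^16 ≡ 410^2 = 168100 ≡ 217
361^32 ≡ 217^2 = 47089 ≡ 19
361^64 ≡ 19^2 = 361
123 = 64 + 32 + 16 + 8 + 2 + 1, so 361^123 ≡ 361·19·217·410·94·361 ≡ 60 (mod 523)
R · y^e ≡ 1·60 = 60 ≡ 60 (mod 523)

60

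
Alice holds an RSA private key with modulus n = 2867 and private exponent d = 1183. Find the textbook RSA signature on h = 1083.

2058

Squares mod 2867: h^1≡1083, h^2≡286, h^4≡1520, h^8≡2465, h^16≡1052, h^32≡42, h^64≡1764, h^128≡1001, h^256≡1418, h^512≡957, h^1024≡1276
1183 = 1024 + 128 + 16 + 8 + 4 + 2 + 1, so h^1183 ≡ 1276·1001·1052·2465·1520·286·1083 ≡ 2058 (mod 2867)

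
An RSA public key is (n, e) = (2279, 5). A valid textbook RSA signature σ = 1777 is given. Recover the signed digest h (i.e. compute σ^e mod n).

Squares mod 2279: σ^1≡1777, σ^2≡1314, σ^4≡1393
5 = 4 + 1, so σ^5 ≡ 1393·1777 ≡ 367 (mod 2279)

367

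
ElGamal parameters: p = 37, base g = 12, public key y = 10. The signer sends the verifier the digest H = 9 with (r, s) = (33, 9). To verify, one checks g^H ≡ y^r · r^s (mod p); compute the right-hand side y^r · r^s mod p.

Squares mod 37: 10^1≡10, 10^2≡26, 10^4≡10, 10^8≡26, 10^16≡10, 10^32≡26
33 = 32 + 1, so 10^33 ≡ 26·10 ≡ 1 (mod 37)
Squares mod 37: 33^1≡33, 33^2≡16, 33^4≡34, 33^8≡9
9 = 8 + 1, so 33^9 ≡ 9·33 ≡ 1 (mod 37)
y^r · r^s ≡ 1·1 = 1 ≡ 1 (mod 37)

1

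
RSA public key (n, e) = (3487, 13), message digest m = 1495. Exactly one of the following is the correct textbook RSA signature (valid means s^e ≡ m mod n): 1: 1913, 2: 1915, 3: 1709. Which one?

1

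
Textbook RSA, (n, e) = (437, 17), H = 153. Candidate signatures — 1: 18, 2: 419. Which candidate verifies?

2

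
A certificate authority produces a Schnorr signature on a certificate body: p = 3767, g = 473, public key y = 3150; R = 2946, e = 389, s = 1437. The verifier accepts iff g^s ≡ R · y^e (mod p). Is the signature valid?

valid

g^s mod p:
Squares mod 3767: 473^1≡473, 473^2≡1476, 473^4≡1250, 473^8≡2962, 473^16≡101, 473^32≡2667, 473^64≡793, 473^128≡3527, 473^256≡1095, 473^512≡1119, 473^1024≡1517
1437 = 1024 + 256 + 128 + 16 + 8 + 4 + 1, so 473^1437 ≡ 1517·1095·3527·101·2962·1250·473 ≡ 277 (mod 3767)
R · y^e mod p:
Squares mod 3767: 3150^1≡3150, 3150^2≡222, 3150^4≡313, 3150^8≡27, 3150^16≡729, 3150^32≡294, 3150^64≡3562, 3150^128≡588, 3150^256≡2947
389 = 256 + 128 + 4 + 1, so 3150^389 ≡ 2947·588·313·3150 ≡ 2771 (mod 3767)
2946·2771 = 8163366 ≡ 277 (mod 3767)
277 ≡ 277 (mod 3767); signature holds.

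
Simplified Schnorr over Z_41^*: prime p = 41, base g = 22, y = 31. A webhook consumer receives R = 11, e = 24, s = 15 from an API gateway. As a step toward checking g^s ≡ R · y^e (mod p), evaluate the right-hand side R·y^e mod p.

38

31^2 = 961 ≡ 18
31^4 ≡ 18^2 = 324 ≡ 37
31^8 ≡ 37^2 = 1369 ≡ 16
31^16 ≡ 16^2 = 256 ≡ 10
24 = 16 + 8, so 31^24 ≡ 10·16 ≡ 37 (mod 41)
R · y^e ≡ 11·37 = 407 ≡ 38 (mod 41)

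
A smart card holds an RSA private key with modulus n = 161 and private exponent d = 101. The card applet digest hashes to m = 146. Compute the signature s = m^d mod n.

m^2 ≡ 146^2 = 21316 ≡ 64
m^4 ≡ 64^2 = 4096 ≡ 71
m^8 ≡ 71^2 = 5041 ≡ 50
m^16 ≡ 50^2 = 2500 ≡ 85
m^32 ≡ 85^2 = 7225 ≡ 141
m^64 ≡ 141^2 = 19881 ≡ 78
101 = 64 + 32 + 4 + 1, so m^101 ≡ 78·141·71·146 ≡ 41 (mod 161)

41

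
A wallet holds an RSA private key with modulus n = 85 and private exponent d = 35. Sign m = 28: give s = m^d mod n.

Squares mod 85: m^1≡28, m^2≡19, m^4≡21, m^8≡16, m^16≡1, m^32≡1
35 = 32 + 2 + 1, so m^35 ≡ 1·19·28 ≡ 22 (mod 85)

22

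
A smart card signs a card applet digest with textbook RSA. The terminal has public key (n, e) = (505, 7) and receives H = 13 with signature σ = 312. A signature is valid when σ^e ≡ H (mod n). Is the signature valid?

σ^7 mod 505 = 13
13 = H, so the signature checks out.

valid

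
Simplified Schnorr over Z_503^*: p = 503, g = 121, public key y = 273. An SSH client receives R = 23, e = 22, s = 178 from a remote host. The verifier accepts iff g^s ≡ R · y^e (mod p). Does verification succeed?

fails

g^s mod p:
121^2 = 14641 ≡ 54
121^4 ≡ 54^2 = 2916 ≡ 401
121^8 ≡ 401^2 = 160801 ≡ 344
121^16 ≡ 344^2 = 118336 ≡ 131
121^32 ≡ 131^2 = 17161 ≡ 59
121^64 ≡ 59^2 = 3481 ≡ 463
121^128 ≡ 463^2 = 214369 ≡ 91
178 = 128 + 32 + 16 + 2, so 121^178 ≡ 91·59·131·54 ≡ 285 (mod 503)
R · y^e mod p:
273^2 = 74529 ≡ 85
273^4 ≡ 85^2 = 7225 ≡ 183
273^8 ≡ 183^2 = 33489 ≡ 291
273^16 ≡ 291^2 = 84681 ≡ 177
22 = 16 + 4 + 2, so 273^22 ≡ 177·183·85 ≡ 316 (mod 503)
23·316 = 7268 ≡ 226 (mod 503)
285 ≠ 226; the check fails.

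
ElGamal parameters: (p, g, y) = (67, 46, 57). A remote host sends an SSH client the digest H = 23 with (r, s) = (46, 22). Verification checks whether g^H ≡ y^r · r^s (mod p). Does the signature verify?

does not verify

Left side g^H mod p:
46^2 = 2116 ≡ 39
46^4 ≡ 39^2 = 1521 ≡ 47
46^8 ≡ 47^2 = 2209 ≡ 65
46^16 ≡ 65^2 = 4225 ≡ 4
23 = 16 + 4 + 2 + 1, so 46^23 ≡ 4·47·39·46 ≡ 61 (mod 67)
Right side y^r · r^s mod p:
57^2 = 3249 ≡ 33
57^4 ≡ 33^2 = 1089 ≡ 17
57^8 ≡ 17^2 = 289 ≡ 21
57^16 ≡ 21^2 = 441 ≡ 39
57^32 ≡ 39^2 = 1521 ≡ 47
46 = 32 + 8 + 4 + 2, so 57^46 ≡ 47·21·17·33 ≡ 19 (mod 67)
46^2 = 2116 ≡ 39
46^4 ≡ 39^2 = 1521 ≡ 47
46^8 ≡ 47^2 = 2209 ≡ 65
46^16 ≡ 65^2 = 4225 ≡ 4
22 = 16 + 4 + 2, so 46^22 ≡ 4·47·39 ≡ 29 (mod 67)
19·29 = 551 ≡ 15 (mod 67)
61 ≠ 15, so verification fails.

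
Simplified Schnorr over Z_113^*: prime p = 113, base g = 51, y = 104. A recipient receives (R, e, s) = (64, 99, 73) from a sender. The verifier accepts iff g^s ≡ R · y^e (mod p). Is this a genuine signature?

genuine

g^s mod p:
51^2 = 2601 ≡ 2
51^4 ≡ 2^2 = 4
51^8 ≡ 4^2 = 16
51^16 ≡ 16^2 = 256 ≡ 30
51^32 ≡ 30^2 = 900 ≡ 109
51^64 ≡ 109^2 = 11881 ≡ 16
73 = 64 + 8 + 1, so 51^73 ≡ 16·16·51 ≡ 61 (mod 113)
R · y^e mod p:
104^2 = 10816 ≡ 81
104^4 ≡ 81^2 = 6561 ≡ 7
104^8 ≡ 7^2 = 49
104^16 ≡ 49^2 = 2401 ≡ 28
104^32 ≡ 28^2 = 784 ≡ 106
104^64 ≡ 106^2 = 11236 ≡ 49
99 = 64 + 32 + 2 + 1, so 104^99 ≡ 49·106·81·104 ≡ 91 (mod 113)
64·91 = 5824 ≡ 61 (mod 113)
61 ≡ 61 (mod 113); signature holds.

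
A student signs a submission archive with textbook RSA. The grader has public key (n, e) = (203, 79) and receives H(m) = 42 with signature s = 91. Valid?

Squares mod 203: s^1≡91, s^2≡161, s^4≡140, s^8≡112, s^16≡161, s^32≡140, s^64≡112
79 = 64 + 8 + 4 + 2 + 1, so s^79 ≡ 112·112·140·161·91 ≡ 42 (mod 203)
Since 42 equals the digest 42, verification succeeds.

yes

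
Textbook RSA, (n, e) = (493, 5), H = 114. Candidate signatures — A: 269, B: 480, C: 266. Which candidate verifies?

A

Candidate A: Squares mod 493: 269^1≡269, 269^2≡383, 269^4≡268; 5 = 4 + 1, so 269^5 ≡ 268·269 ≡ 114 (mod 493)
  → matches H = 114
Candidate B: Squares mod 493: 480^1≡480, 480^2≡169, 480^4≡460; 5 = 4 + 1, so 480^5 ≡ 460·480 ≡ 429 (mod 493)
Candidate C: Squares mod 493: 266^1≡266, 266^2≡257, 266^4≡480; 5 = 4 + 1, so 266^5 ≡ 480·266 ≡ 486 (mod 493)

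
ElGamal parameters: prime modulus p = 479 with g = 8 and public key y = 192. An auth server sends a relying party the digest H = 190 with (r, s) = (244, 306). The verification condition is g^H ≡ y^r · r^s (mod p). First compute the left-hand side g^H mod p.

92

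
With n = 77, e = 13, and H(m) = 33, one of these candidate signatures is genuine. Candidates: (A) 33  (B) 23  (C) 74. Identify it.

Candidate A: Squares mod 77: 33^1≡33, 33^2≡11, 33^4≡44, 33^8≡11; 13 = 8 + 4 + 1, so 33^13 ≡ 11·44·33 ≡ 33 (mod 77)
  → matches H(m) = 33
Candidate B: Squares mod 77: 23^1≡23, 23^2≡67, 23^4≡23, 23^8≡67; 13 = 8 + 4 + 1, so 23^13 ≡ 67·23·23 ≡ 23 (mod 77)
Candidate C: Squares mod 77: 74^1≡74, 74^2≡9, 74^4≡4, 74^8≡16; 13 = 8 + 4 + 1, so 74^13 ≡ 16·4·74 ≡ 39 (mod 77)

A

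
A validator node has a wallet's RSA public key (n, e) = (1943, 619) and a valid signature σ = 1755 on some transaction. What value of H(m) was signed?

σ^2 ≡ 1755^2 = 3080025 ≡ 370
σ^4 ≡ 370^2 = 136900 ≡ 890
σ^8 ≡ 890^2 = 792100 ≡ 1299
σ^16 ≡ 1299^2 = 1687401 ≡ 877
σ^32 ≡ 877^2 = 769129 ≡ 1644
σ^64 ≡ 1644^2 = 2702736 ≡ 23
σ^128 ≡ 23^2 = 529
σ^256 ≡ 529^2 = 279841 ≡ 49
σ^512 ≡ 49^2 = 2401 ≡ 458
619 = 512 + 64 + 32 + 8 + 2 + 1, so σ^619 ≡ 458·23·1644·1299·370·1755 ≡ 1693 (mod 1943)

1693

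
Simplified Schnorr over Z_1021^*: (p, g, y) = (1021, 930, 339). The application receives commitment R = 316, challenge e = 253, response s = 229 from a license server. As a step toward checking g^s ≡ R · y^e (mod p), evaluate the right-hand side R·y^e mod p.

Squares mod 1021: 339^1≡339, 339^2≡569, 339^4≡104, 339^8≡606, 339^16≡697, 339^32≡834, 339^64≡255, 339^128≡702
253 = 128 + 64 + 32 + 16 + 8 + 4 + 1, so 339^253 ≡ 702·255·834·697·606·104·339 ≡ 829 (mod 1021)
R · y^e ≡ 316·829 = 261964 ≡ 588 (mod 1021)

588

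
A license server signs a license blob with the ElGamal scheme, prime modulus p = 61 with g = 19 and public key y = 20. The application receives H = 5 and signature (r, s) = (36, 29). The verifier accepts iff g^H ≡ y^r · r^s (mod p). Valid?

yes

Left side g^H mod p:
19^2 = 361 ≡ 56
19^4 ≡ 56^2 = 3136 ≡ 25
5 = 4 + 1, so 19^5 ≡ 25·19 ≡ 48 (mod 61)
Right side y^r · r^s mod p:
20^2 = 400 ≡ 34
20^4 ≡ 34^2 = 1156 ≡ 58
20^8 ≡ 58^2 = 3364 ≡ 9
20^16 ≡ 9^2 = 81 ≡ 20
20^32 ≡ 20^2 = 400 ≡ 34
36 = 32 + 4, so 20^36 ≡ 34·58 ≡ 20 (mod 61)
36^2 = 1296 ≡ 15
36^4 ≡ 15^2 = 225 ≡ 42
36^8 ≡ 42^2 = 1764 ≡ 56
36^16 ≡ 56^2 = 3136 ≡ 25
29 = 16 + 8 + 4 + 1, so 36^29 ≡ 25·56·42·36 ≡ 39 (mod 61)
20·39 = 780 ≡ 48 (mod 61)
48 ≡ 48 (mod 61), so the signature is genuine.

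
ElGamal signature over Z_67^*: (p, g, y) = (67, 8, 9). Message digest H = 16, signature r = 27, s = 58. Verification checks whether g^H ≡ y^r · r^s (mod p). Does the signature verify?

Left side g^H mod p:
Squares mod 67: 8^1≡8, 8^2≡64, 8^4≡9, 8^8≡14, 8^16≡62
8^16 ≡ 62 (mod 67)
Right side y^r · r^s mod p:
Squares mod 67: 9^1≡9, 9^2≡14, 9^4≡62, 9^8≡25, 9^16≡22
27 = 16 + 8 + 2 + 1, so 9^27 ≡ 22·25·14·9 ≡ 22 (mod 67)
Squares mod 67: 27^1≡27, 27^2≡59, 27^4≡64, 27^8≡9, 27^16≡14, 27^32≡62
58 = 32 + 16 + 8 + 2, so 27^58 ≡ 62·14·9·59 ≡ 15 (mod 67)
22·15 = 330 ≡ 62 (mod 67)
62 ≡ 62 (mod 67), so the signature is genuine.

verifies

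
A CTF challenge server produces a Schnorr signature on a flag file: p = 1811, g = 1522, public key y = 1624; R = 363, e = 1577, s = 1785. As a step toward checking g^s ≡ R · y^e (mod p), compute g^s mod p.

1522^2 = 2316484 ≡ 215
1522^4 ≡ 215^2 = 46225 ≡ 950
1522^8 ≡ 950^2 = 902500 ≡ 622
1522^16 ≡ 622^2 = 386884 ≡ 1141
1522^32 ≡ 1141^2 = 1301881 ≡ 1583
1522^64 ≡ 1583^2 = 2505889 ≡ 1276
1522^128 ≡ 1276^2 = 1628176 ≡ 87
1522^256 ≡ 87^2 = 7569 ≡ 325
1522^512 ≡ 325^2 = 105625 ≡ 587
1522^1024 ≡ 587^2 = 344569 ≡ 479
1785 = 1024 + 512 + 128 + 64 + 32 + 16 + 8 + 1, so 1522^1785 ≡ 479·587·87·1276·1583·1141·622·1522 ≡ 1432 (mod 1811)

1432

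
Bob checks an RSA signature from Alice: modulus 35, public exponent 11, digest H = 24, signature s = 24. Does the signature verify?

s^2 ≡ 24^2 = 576 ≡ 16
s^4 ≡ 16^2 = 256 ≡ 11
s^8 ≡ 11^2 = 121 ≡ 16
11 = 8 + 2 + 1, so s^11 ≡ 16·16·24 ≡ 19 (mod 35)
s^11 mod 35 = 19, but H = 24.

does not verify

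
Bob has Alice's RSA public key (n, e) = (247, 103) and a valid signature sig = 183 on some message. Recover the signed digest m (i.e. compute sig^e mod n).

sig^103 mod 247 = 183

183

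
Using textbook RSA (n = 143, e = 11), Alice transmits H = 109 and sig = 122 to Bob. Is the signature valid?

invalid

sig^2 ≡ 122^2 = 14884 ≡ 12
sig^4 ≡ 12^2 = 144 ≡ 1
sig^8 ≡ 1^2 = 1
11 = 8 + 2 + 1, so sig^11 ≡ 1·12·122 ≡ 34 (mod 143)
The recovered value 34 does not match the digest 109.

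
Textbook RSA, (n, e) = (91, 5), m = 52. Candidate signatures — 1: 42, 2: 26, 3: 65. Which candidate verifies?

2

Candidate 1: Squares mod 91: 42^1≡42, 42^2≡35, 42^4≡42; 5 = 4 + 1, so 42^5 ≡ 42·42 ≡ 35 (mod 91)
Candidate 2: Squares mod 91: 26^1≡26, 26^2≡39, 26^4≡65; 5 = 4 + 1, so 26^5 ≡ 65·26 ≡ 52 (mod 91)
  → matches m = 52
Candidate 3: Squares mod 91: 65^1≡65, 65^2≡39, 65^4≡65; 5 = 4 + 1, so 65^5 ≡ 65·65 ≡ 39 (mod 91)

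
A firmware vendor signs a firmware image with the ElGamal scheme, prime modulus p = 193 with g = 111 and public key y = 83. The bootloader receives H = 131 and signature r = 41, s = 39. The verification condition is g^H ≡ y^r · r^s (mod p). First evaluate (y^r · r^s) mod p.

70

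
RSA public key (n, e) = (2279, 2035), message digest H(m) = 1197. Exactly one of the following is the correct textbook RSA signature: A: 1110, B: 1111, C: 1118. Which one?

B

Candidate A: Squares mod 2279: 1110^1≡1110, 1110^2≡1440, 1110^4≡1989, 1110^8≡2056, 1110^16≡1870, 1110^32≡914, 1110^64≡1282, 1110^128≡365, 1110^256≡1043, 1110^512≡766, 1110^1024≡1053; 2035 = 1024 + 512 + 256 + 128 + 64 + 32 + 16 + 2 + 1, so 1110^2035 ≡ 1053·766·1043·365·1282·914·1870·1440·1110 ≡ 1417 (mod 2279)
Candidate B: Squares mod 2279: 1111^1≡1111, 1111^2≡1382, 1111^4≡122, 1111^8≡1210, 1111^16≡982, 1111^32≡307, 1111^64≡810, 1111^128≡2027, 1111^256≡1971, 1111^512≡1425, 1111^1024≡36; 2035 = 1024 + 512 + 256 + 128 + 64 + 32 + 16 + 2 + 1, so 1111^2035 ≡ 36·1425·1971·2027·810·307·982·1382·1111 ≡ 1197 (mod 2279)
  → matches H(m) = 1197
Candidate C: Squares mod 2279: 1118^1≡1118, 1118^2≡1032, 1118^4≡731, 1118^8≡1075, 1118^16≡172, 1118^32≡2236, 1118^64≡1849, 1118^128≡301, 1118^256≡1720, 1118^512≡258, 1118^1024≡473; 2035 = 1024 + 512 + 256 + 128 + 64 + 32 + 16 + 2 + 1, so 1118^2035 ≡ 473·258·1720·301·1849·2236·172·1032·1118 ≡ 215 (mod 2279)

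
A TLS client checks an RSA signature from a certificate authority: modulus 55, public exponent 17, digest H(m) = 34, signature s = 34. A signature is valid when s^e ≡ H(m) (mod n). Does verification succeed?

s^2 ≡ 34^2 = 1156 ≡ 1
s^4 ≡ 1^2 = 1
s^8 ≡ 1^2 = 1
s^16 ≡ 1^2 = 1
17 = 16 + 1, so s^17 ≡ 1·34 ≡ 34 (mod 55)
s^17 mod 55 = 34 matches H(m).

passes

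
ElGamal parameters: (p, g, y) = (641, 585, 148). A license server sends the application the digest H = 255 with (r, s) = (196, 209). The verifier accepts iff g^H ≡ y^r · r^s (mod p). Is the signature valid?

Left side g^H mod p:
585^2 = 342225 ≡ 572
585^4 ≡ 572^2 = 327184 ≡ 274
585^8 ≡ 274^2 = 75076 ≡ 79
585^16 ≡ 79^2 = 6241 ≡ 472
585^32 ≡ 472^2 = 222784 ≡ 357
585^64 ≡ 357^2 = 127449 ≡ 531
585^128 ≡ 531^2 = 281961 ≡ 562
255 = 128 + 64 + 32 + 16 + 8 + 4 + 2 + 1, so 585^255 ≡ 562·531·357·472·79·274·572·585 ≡ 541 (mod 641)
Right side y^r · r^s mod p:
148^2 = 21904 ≡ 110
148^4 ≡ 110^2 = 12100 ≡ 562
148^8 ≡ 562^2 = 315844 ≡ 472
148^16 ≡ 472^2 = 222784 ≡ 357
148^32 ≡ 357^2 = 127449 ≡ 531
148^64 ≡ 531^2 = 281961 ≡ 562
148^128 ≡ 562^2 = 315844 ≡ 472
196 = 128 + 64 + 4, so 148^196 ≡ 472·562·562 ≡ 357 (mod 641)
196^2 = 38416 ≡ 597
196^4 ≡ 597^2 = 356409 ≡ 13
196^8 ≡ 13^2 = 169
196^16 ≡ 169^2 = 28561 ≡ 357
196^32 ≡ 357^2 = 127449 ≡ 531
196^64 ≡ 531^2 = 281961 ≡ 562
196^128 ≡ 562^2 = 315844 ≡ 472
209 = 128 + 64 + 16 + 1, so 196^209 ≡ 472·562·357·196 ≡ 208 (mod 641)
357·208 = 74256 ≡ 541 (mod 641)
541 ≡ 541 (mod 641), so the signature is genuine.

valid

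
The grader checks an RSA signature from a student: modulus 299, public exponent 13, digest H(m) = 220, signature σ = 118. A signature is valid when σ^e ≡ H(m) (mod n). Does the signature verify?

does not verify

σ^13 mod 299 = 170
The recovered value 170 does not match the digest 220.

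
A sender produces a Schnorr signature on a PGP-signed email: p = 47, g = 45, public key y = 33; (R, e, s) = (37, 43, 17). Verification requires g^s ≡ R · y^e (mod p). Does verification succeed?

passes

g^s mod p:
45^2 = 2025 ≡ 4
45^4 ≡ 4^2 = 16
45^8 ≡ 16^2 = 256 ≡ 21
45^16 ≡ 21^2 = 441 ≡ 18
17 = 16 + 1, so 45^17 ≡ 18·45 ≡ 11 (mod 47)
R · y^e mod p:
33^2 = 1089 ≡ 8
33^4 ≡ 8^2 = 64 ≡ 17
33^8 ≡ 17^2 = 289 ≡ 7
33^16 ≡ 7^2 = 49 ≡ 2
33^32 ≡ 2^2 = 4
43 = 32 + 8 + 2 + 1, so 33^43 ≡ 4·7·8·33 ≡ 13 (mod 47)
37·13 = 481 ≡ 11 (mod 47)
11 ≡ 11 (mod 47); signature holds.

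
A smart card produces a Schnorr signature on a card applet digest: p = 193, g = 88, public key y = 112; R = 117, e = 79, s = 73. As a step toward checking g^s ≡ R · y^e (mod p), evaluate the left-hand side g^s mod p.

20

Squares mod 193: 88^1≡88, 88^2≡24, 88^4≡190, 88^8≡9, 88^16≡81, 88^32≡192, 88^64≡1
73 = 64 + 8 + 1, so 88^73 ≡ 1·9·88 ≡ 20 (mod 193)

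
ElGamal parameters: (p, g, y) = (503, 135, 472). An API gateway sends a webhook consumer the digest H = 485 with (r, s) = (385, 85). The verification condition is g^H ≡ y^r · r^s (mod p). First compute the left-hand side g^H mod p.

135^485 mod 503 = 60

60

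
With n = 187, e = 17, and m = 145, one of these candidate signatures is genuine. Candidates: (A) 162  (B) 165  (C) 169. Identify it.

A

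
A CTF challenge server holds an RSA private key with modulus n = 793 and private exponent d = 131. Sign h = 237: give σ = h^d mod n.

152

h^2 ≡ 237^2 = 56169 ≡ 659
h^4 ≡ 659^2 = 434281 ≡ 510
h^8 ≡ 510^2 = 260100 ≡ 789
h^16 ≡ 789^2 = 622521 ≡ 16
h^32 ≡ 16^2 = 256
h^64 ≡ 256^2 = 65536 ≡ 510
h^128 ≡ 510^2 = 260100 ≡ 789
131 = 128 + 2 + 1, so h^131 ≡ 789·659·237 ≡ 152 (mod 793)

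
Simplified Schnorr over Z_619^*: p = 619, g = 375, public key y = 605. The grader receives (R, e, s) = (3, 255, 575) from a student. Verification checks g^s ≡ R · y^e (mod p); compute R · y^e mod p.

605^2 = 366025 ≡ 196
605^4 ≡ 196^2 = 38416 ≡ 38
605^8 ≡ 38^2 = 1444 ≡ 206
605^16 ≡ 206^2 = 42436 ≡ 344
605^32 ≡ 344^2 = 118336 ≡ 107
605^64 ≡ 107^2 = 11449 ≡ 307
605^128 ≡ 307^2 = 94249 ≡ 161
255 = 128 + 64 + 32 + 16 + 8 + 4 + 2 + 1, so 605^255 ≡ 161·307·107·344·206·38·196·605 ≡ 315 (mod 619)
R · y^e ≡ 3·315 = 945 ≡ 326 (mod 619)

326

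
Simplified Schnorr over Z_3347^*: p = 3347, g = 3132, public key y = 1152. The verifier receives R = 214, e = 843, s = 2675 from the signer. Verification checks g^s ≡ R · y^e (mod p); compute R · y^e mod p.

884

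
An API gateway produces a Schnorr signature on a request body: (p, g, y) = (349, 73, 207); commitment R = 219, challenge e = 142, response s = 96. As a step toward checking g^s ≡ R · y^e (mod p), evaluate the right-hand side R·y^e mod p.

207^2 = 42849 ≡ 271
207^4 ≡ 271^2 = 73441 ≡ 151
207^8 ≡ 151^2 = 22801 ≡ 116
207^16 ≡ 116^2 = 13456 ≡ 194
207^32 ≡ 194^2 = 37636 ≡ 293
207^64 ≡ 293^2 = 85849 ≡ 344
207^128 ≡ 344^2 = 118336 ≡ 25
142 = 128 + 8 + 4 + 2, so 207^142 ≡ 25·116·151·271 ≡ 81 (mod 349)
R · y^e ≡ 219·81 = 17739 ≡ 289 (mod 349)

289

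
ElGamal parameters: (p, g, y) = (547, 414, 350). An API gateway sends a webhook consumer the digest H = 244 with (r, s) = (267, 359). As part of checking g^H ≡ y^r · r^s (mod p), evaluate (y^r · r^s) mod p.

391

350^2 = 122500 ≡ 519
350^4 ≡ 519^2 = 269361 ≡ 237
350^8 ≡ 237^2 = 56169 ≡ 375
350^16 ≡ 375^2 = 140625 ≡ 46
350^32 ≡ 46^2 = 2116 ≡ 475
350^64 ≡ 475^2 = 225625 ≡ 261
350^128 ≡ 261^2 = 68121 ≡ 293
350^256 ≡ 293^2 = 85849 ≡ 517
267 = 256 + 8 + 2 + 1, so 350^267 ≡ 517·375·519·350 ≡ 509 (mod 547)
267^2 = 71289 ≡ 179
267^4 ≡ 179^2 = 32041 ≡ 315
267^8 ≡ 315^2 = 99225 ≡ 218
267^16 ≡ 218^2 = 47524 ≡ 482
267^32 ≡ 482^2 = 232324 ≡ 396
267^64 ≡ 396^2 = 156816 ≡ 374
267^128 ≡ 374^2 = 139876 ≡ 391
267^256 ≡ 391^2 = 152881 ≡ 268
359 = 256 + 64 + 32 + 4 + 2 + 1, so 267^359 ≡ 268·374·396·315·179·267 ≡ 292 (mod 547)
y^r · r^s ≡ 509·292 = 148628 ≡ 391 (mod 547)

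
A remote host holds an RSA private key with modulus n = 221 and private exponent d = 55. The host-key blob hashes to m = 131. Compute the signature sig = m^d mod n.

92

Squares mod 221: m^1≡131, m^2≡144, m^4≡183, m^8≡118, m^16≡1, m^32≡1
55 = 32 + 16 + 4 + 2 + 1, so m^55 ≡ 1·1·183·144·131 ≡ 92 (mod 221)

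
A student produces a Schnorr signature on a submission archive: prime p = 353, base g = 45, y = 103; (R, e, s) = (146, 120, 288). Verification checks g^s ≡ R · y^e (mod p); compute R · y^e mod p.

103^2 = 10609 ≡ 19
103^4 ≡ 19^2 = 361 ≡ 8
103^8 ≡ 8^2 = 64
103^16 ≡ 64^2 = 4096 ≡ 213
103^32 ≡ 213^2 = 45369 ≡ 185
103^64 ≡ 185^2 = 34225 ≡ 337
120 = 64 + 32 + 16 + 8, so 103^120 ≡ 337·185·213·64 ≡ 4 (mod 353)
R · y^e ≡ 146·4 = 584 ≡ 231 (mod 353)

231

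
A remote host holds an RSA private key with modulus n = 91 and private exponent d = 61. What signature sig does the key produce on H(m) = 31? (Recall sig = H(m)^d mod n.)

31

(H(m))^2 ≡ 31^2 = 961 ≡ 51
(H(m))^4 ≡ 51^2 = 2601 ≡ 53
(H(m))^8 ≡ 53^2 = 2809 ≡ 79
(H(m))^16 ≡ 79^2 = 6241 ≡ 53
(H(m))^32 ≡ 53^2 = 2809 ≡ 79
61 = 32 + 16 + 8 + 4 + 1, so (H(m))^61 ≡ 79·53·79·53·31 ≡ 31 (mod 91)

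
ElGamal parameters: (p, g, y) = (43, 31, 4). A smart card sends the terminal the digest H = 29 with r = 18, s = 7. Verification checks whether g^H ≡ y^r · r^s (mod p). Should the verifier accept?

Left side g^H mod p:
Squares mod 43: 31^1≡31, 31^2≡15, 31^4≡10, 31^8≡14, 31^16≡24
29 = 16 + 8 + 4 + 1, so 31^29 ≡ 24·14·10·31 ≡ 14 (mod 43)
Right side y^r · r^s mod p:
Squares mod 43: 4^1≡4, 4^2≡16, 4^4≡41, 4^8≡4, 4^16≡16
18 = 16 + 2, so 4^18 ≡ 16·16 ≡ 41 (mod 43)
Squares mod 43: 18^1≡18, 18^2≡23, 18^4≡13
7 = 4 + 2 + 1, so 18^7 ≡ 13·23·18 ≡ 7 (mod 43)
41·7 = 287 ≡ 29 (mod 43)
14 ≠ 29, so verification fails.

reject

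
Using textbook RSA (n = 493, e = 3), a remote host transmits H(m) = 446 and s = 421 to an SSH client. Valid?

s^2 ≡ 421^2 = 177241 ≡ 254
3 = 2 + 1, so s^3 ≡ 254·421 ≡ 446 (mod 493)
s^3 mod 493 = 446 matches H(m).

yes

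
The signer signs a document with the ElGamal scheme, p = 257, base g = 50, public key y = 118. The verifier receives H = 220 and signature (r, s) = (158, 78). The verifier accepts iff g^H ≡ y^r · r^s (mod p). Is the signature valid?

valid

Left side g^H mod p:
50^220 mod 257 = 120
Right side y^r · r^s mod p:
118^158 mod 257 = 235
158^78 mod 257 = 88
235·88 = 20680 ≡ 120 (mod 257)
120 ≡ 120 (mod 257), so the signature is genuine.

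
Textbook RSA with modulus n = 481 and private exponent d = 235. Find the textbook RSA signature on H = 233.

233

H^2 ≡ 233^2 = 54289 ≡ 417
H^4 ≡ 417^2 = 173889 ≡ 248
H^8 ≡ 248^2 = 61504 ≡ 417
H^16 ≡ 417^2 = 173889 ≡ 248
H^32 ≡ 248^2 = 61504 ≡ 417
H^64 ≡ 417^2 = 173889 ≡ 248
H^128 ≡ 248^2 = 61504 ≡ 417
235 = 128 + 64 + 32 + 8 + 2 + 1, so H^235 ≡ 417·248·417·417·417·233 ≡ 233 (mod 481)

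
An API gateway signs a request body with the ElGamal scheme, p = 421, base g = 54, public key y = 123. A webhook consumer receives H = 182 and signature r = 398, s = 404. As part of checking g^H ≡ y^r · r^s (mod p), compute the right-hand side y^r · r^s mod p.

240

Squares mod 421: 123^1≡123, 123^2≡394, 123^4≡308, 123^8≡139, 123^16≡376, 123^32≡341, 123^64≡85, 123^128≡68, 123^256≡414
398 = 256 + 128 + 8 + 4 + 2, so 123^398 ≡ 414·68·139·308·394 ≡ 189 (mod 421)
Squares mod 421: 398^1≡398, 398^2≡108, 398^4≡297, 398^8≡220, 398^16≡406, 398^32≡225, 398^64≡105, 398^128≡79, 398^256≡347
404 = 256 + 128 + 16 + 4, so 398^404 ≡ 347·79·406·297 ≡ 28 (mod 421)
y^r · r^s ≡ 189·28 = 5292 ≡ 240 (mod 421)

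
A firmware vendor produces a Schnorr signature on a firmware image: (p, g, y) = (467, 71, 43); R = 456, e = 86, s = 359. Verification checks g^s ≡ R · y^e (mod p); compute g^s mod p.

71^2 = 5041 ≡ 371
71^4 ≡ 371^2 = 137641 ≡ 343
71^8 ≡ 343^2 = 117649 ≡ 432
71^16 ≡ 432^2 = 186624 ≡ 291
71^32 ≡ 291^2 = 84681 ≡ 154
71^64 ≡ 154^2 = 23716 ≡ 366
71^128 ≡ 366^2 = 133956 ≡ 394
71^256 ≡ 394^2 = 155236 ≡ 192
359 = 256 + 64 + 32 + 4 + 2 + 1, so 71^359 ≡ 192·366·154·343·371·71 ≡ 64 (mod 467)

64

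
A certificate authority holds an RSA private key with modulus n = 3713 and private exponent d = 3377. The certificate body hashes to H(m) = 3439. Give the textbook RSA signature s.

(H(m))^2 ≡ 3439^2 = 11826721 ≡ 816
(H(m))^4 ≡ 816^2 = 665856 ≡ 1229
(H(m))^8 ≡ 1229^2 = 1510441 ≡ 2963
(H(m))^16 ≡ 2963^2 = 8779369 ≡ 1837
(H(m))^32 ≡ 1837^2 = 3374569 ≡ 3165
(H(m))^64 ≡ 3165^2 = 10017225 ≡ 3264
(H(m))^128 ≡ 3264^2 = 10653696 ≡ 1099
(H(m))^256 ≡ 1099^2 = 1207801 ≡ 1076
(H(m))^512 ≡ 1076^2 = 1157776 ≡ 3033
(H(m))^1024 ≡ 3033^2 = 9199089 ≡ 1988
(H(m))^2048 ≡ 1988^2 = 3952144 ≡ 1512
3377 = 2048 + 1024 + 256 + 32 + 16 + 1, so (H(m))^3377 ≡ 1512·1988·1076·3165·1837·3439 ≡ 873 (mod 3713)

873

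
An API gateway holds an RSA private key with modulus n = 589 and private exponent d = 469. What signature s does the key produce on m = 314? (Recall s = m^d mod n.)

504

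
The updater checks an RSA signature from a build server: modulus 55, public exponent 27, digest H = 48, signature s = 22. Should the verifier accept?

reject

Squares mod 55: s^1≡22, s^2≡44, s^4≡11, s^8≡11, s^16≡11
27 = 16 + 8 + 2 + 1, so s^27 ≡ 11·11·44·22 ≡ 33 (mod 55)
s^27 mod 55 = 33, but H = 48.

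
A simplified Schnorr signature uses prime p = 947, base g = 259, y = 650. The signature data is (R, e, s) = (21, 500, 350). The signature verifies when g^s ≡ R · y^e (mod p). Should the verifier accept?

reject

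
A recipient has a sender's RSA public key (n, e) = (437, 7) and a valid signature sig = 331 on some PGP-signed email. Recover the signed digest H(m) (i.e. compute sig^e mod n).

27

sig^2 ≡ 331^2 = 109561 ≡ 311
sig^4 ≡ 311^2 = 96721 ≡ 144
7 = 4 + 2 + 1, so sig^7 ≡ 144·311·331 ≡ 27 (mod 437)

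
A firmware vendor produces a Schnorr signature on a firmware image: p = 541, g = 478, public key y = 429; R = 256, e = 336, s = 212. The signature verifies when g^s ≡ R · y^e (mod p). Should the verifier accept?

reject

g^s mod p:
Squares mod 541: 478^1≡478, 478^2≡182, 478^4≡123, 478^8≡522, 478^16≡361, 478^32≡481, 478^64≡354, 478^128≡345
212 = 128 + 64 + 16 + 4, so 478^212 ≡ 345·354·361·123 ≡ 375 (mod 541)
R · y^e mod p:
Squares mod 541: 429^1≡429, 429^2≡101, 429^4≡463, 429^8≡133, 429^16≡377, 429^32≡387, 429^64≡453, 429^128≡170, 429^256≡227
336 = 256 + 64 + 16, so 429^336 ≡ 227·453·377 ≡ 309 (mod 541)
256·309 = 79104 ≡ 118 (mod 541)
375 ≠ 118; the check fails.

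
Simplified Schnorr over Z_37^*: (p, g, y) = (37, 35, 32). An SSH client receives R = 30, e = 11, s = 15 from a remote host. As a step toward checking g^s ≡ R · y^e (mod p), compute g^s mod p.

14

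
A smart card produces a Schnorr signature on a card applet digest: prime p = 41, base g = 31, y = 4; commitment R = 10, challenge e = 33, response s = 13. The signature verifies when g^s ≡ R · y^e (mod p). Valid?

yes

g^s mod p:
31^2 = 961 ≡ 18
31^4 ≡ 18^2 = 324 ≡ 37
31^8 ≡ 37^2 = 1369 ≡ 16
13 = 8 + 4 + 1, so 31^13 ≡ 16·37·31 ≡ 25 (mod 41)
R · y^e mod p:
4^2 = 16
4^4 ≡ 16^2 = 256 ≡ 10
4^8 ≡ 10^2 = 100 ≡ 18
4^16 ≡ 18^2 = 324 ≡ 37
4^32 ≡ 37^2 = 1369 ≡ 16
33 = 32 + 1, so 4^33 ≡ 16·4 ≡ 23 (mod 41)
10·23 = 230 ≡ 25 (mod 41)
25 ≡ 25 (mod 41); signature holds.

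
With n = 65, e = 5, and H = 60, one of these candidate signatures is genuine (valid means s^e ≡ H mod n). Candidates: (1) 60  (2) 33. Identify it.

1

Candidate 1: 60^2 = 3600 ≡ 25; 60^4 ≡ 25^2 = 625 ≡ 40; 5 = 4 + 1, so 60^5 ≡ 40·60 ≡ 60 (mod 65)
  → matches H = 60
Candidate 2: 33^2 = 1089 ≡ 49; 33^4 ≡ 49^2 = 2401 ≡ 61; 5 = 4 + 1, so 33^5 ≡ 61·33 ≡ 63 (mod 65)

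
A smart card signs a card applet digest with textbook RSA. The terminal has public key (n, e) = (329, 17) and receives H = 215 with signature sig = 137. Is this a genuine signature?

Squares mod 329: sig^1≡137, sig^2≡16, sig^4≡256, sig^8≡65, sig^16≡277
17 = 16 + 1, so sig^17 ≡ 277·137 ≡ 114 (mod 329)
sig^17 mod 329 = 114, but H = 215.

forged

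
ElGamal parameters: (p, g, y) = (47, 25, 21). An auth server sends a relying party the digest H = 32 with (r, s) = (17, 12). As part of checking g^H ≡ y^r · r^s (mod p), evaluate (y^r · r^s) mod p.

2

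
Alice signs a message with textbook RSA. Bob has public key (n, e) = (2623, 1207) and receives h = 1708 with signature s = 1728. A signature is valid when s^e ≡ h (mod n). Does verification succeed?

fails

s^2 ≡ 1728^2 = 2985984 ≡ 1010
s^4 ≡ 1010^2 = 1020100 ≡ 2376
s^8 ≡ 2376^2 = 5645376 ≡ 680
s^16 ≡ 680^2 = 462400 ≡ 752
s^32 ≡ 752^2 = 565504 ≡ 1559
s^64 ≡ 1559^2 = 2430481 ≡ 1583
s^128 ≡ 1583^2 = 2505889 ≡ 924
s^256 ≡ 924^2 = 853776 ≡ 1301
s^512 ≡ 1301^2 = 1692601 ≡ 766
s^1024 ≡ 766^2 = 586756 ≡ 1827
1207 = 1024 + 128 + 32 + 16 + 4 + 2 + 1, so s^1207 ≡ 1827·924·1559·752·2376·1010·1728 ≡ 1071 (mod 2623)
The recovered value 1071 does not match the digest 1708.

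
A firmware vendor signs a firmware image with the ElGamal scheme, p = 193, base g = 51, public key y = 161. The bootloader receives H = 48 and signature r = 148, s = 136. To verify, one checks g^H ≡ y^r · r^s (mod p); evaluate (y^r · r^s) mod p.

81

161^148 mod 193 = 186
148^136 mod 193 = 16
y^r · r^s ≡ 186·16 = 2976 ≡ 81 (mod 193)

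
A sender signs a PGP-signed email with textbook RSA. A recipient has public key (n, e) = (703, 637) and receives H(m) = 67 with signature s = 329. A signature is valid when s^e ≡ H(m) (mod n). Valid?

s^637 mod 703 = 636
The recovered value 636 does not match the digest 67.

no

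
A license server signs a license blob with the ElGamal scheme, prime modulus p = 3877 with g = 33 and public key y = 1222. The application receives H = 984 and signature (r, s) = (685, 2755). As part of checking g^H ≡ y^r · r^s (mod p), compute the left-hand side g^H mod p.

33^2 = 1089
33^4 ≡ 1089^2 = 1185921 ≡ 3436
33^8 ≡ 3436^2 = 11806096 ≡ 631
33^16 ≡ 631^2 = 398161 ≡ 2707
33^32 ≡ 2707^2 = 7327849 ≡ 319
33^64 ≡ 319^2 = 101761 ≡ 959
33^128 ≡ 959^2 = 919681 ≡ 832
33^256 ≡ 832^2 = 692224 ≡ 2118
33^512 ≡ 2118^2 = 4485924 ≡ 235
984 = 512 + 256 + 128 + 64 + 16 + 8, so 33^984 ≡ 235·2118·832·959·2707·631 ≡ 317 (mod 3877)

317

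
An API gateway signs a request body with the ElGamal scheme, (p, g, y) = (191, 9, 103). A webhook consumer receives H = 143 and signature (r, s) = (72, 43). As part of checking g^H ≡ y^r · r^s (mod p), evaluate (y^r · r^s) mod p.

103^2 = 10609 ≡ 104
103^4 ≡ 104^2 = 10816 ≡ 120
103^8 ≡ 120^2 = 14400 ≡ 75
103^16 ≡ 75^2 = 5625 ≡ 86
103^32 ≡ 86^2 = 7396 ≡ 138
103^64 ≡ 138^2 = 19044 ≡ 135
72 = 64 + 8, so 103^72 ≡ 135·75 ≡ 2 (mod 191)
72^2 = 5184 ≡ 27
72^4 ≡ 27^2 = 729 ≡ 156
72^8 ≡ 156^2 = 24336 ≡ 79
72^16 ≡ 79^2 = 6241 ≡ 129
72^32 ≡ 129^2 = 16641 ≡ 24
43 = 32 + 8 + 2 + 1, so 72^43 ≡ 24·79·27·72 ≡ 97 (mod 191)
y^r · r^s ≡ 2·97 = 194 ≡ 3 (mod 191)

3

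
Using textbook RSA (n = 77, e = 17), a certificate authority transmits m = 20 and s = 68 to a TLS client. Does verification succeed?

s^2 ≡ 68^2 = 4624 ≡ 4
s^4 ≡ 4^2 = 16
s^8 ≡ 16^2 = 256 ≡ 25
s^16 ≡ 25^2 = 625 ≡ 9
17 = 16 + 1, so s^17 ≡ 9·68 ≡ 73 (mod 77)
The recovered value 73 does not match the digest 20.

fails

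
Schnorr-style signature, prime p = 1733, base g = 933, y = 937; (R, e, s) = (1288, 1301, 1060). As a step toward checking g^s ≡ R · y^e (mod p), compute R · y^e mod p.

465

937^2 = 877969 ≡ 1071
937^4 ≡ 1071^2 = 1147041 ≡ 1528
937^8 ≡ 1528^2 = 2334784 ≡ 433
937^16 ≡ 433^2 = 187489 ≡ 325
937^32 ≡ 325^2 = 105625 ≡ 1645
937^64 ≡ 1645^2 = 2706025 ≡ 812
937^128 ≡ 812^2 = 659344 ≡ 804
937^256 ≡ 804^2 = 646416 ≡ 7
937^512 ≡ 7^2 = 49
937^1024 ≡ 49^2 = 2401 ≡ 668
1301 = 1024 + 256 + 16 + 4 + 1, so 937^1301 ≡ 668·7·325·1528·937 ≡ 661 (mod 1733)
R · y^e ≡ 1288·661 = 851368 ≡ 465 (mod 1733)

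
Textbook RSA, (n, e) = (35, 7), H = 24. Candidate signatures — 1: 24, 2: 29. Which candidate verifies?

Candidate 1: 24^2 = 576 ≡ 16; 24^4 ≡ 16^2 = 256 ≡ 11; 7 = 4 + 2 + 1, so 24^7 ≡ 11·16·24 ≡ 24 (mod 35)
  → matches H = 24
Candidate 2: 29^2 = 841 ≡ 1; 29^4 ≡ 1^2 = 1; 7 = 4 + 2 + 1, so 29^7 ≡ 1·1·29 ≡ 29 (mod 35)

1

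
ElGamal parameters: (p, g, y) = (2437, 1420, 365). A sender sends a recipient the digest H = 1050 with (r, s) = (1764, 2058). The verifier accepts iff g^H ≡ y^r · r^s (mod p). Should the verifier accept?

Left side g^H mod p:
1420^2 = 2016400 ≡ 1001
1420^4 ≡ 1001^2 = 1002001 ≡ 394
1420^8 ≡ 394^2 = 155236 ≡ 1705
1420^16 ≡ 1705^2 = 2907025 ≡ 2121
1420^32 ≡ 2121^2 = 4498641 ≡ 2376
1420^64 ≡ 2376^2 = 5645376 ≡ 1284
1420^128 ≡ 1284^2 = 1648656 ≡ 1244
1420^256 ≡ 1244^2 = 1547536 ≡ 41
1420^512 ≡ 41^2 = 1681
1420^1024 ≡ 1681^2 = 2825761 ≡ 1278
1050 = 1024 + 16 + 8 + 2, so 1420^1050 ≡ 1278·2121·1705·1001 ≡ 597 (mod 2437)
Right side y^r · r^s mod p:
365^2 = 133225 ≡ 1627
365^4 ≡ 1627^2 = 2647129 ≡ 547
365^8 ≡ 547^2 = 299209 ≡ 1895
365^16 ≡ 1895^2 = 3591025 ≡ 1324
365^32 ≡ 1324^2 = 1752976 ≡ 773
365^64 ≡ 773^2 = 597529 ≡ 464
365^128 ≡ 464^2 = 215296 ≡ 840
365^256 ≡ 840^2 = 705600 ≡ 1307
365^512 ≡ 1307^2 = 1708249 ≡ 2349
365^1024 ≡ 2349^2 = 5517801 ≡ 433
1764 = 1024 + 512 + 128 + 64 + 32 + 4, so 365^1764 ≡ 433·2349·840·464·773·547 ≡ 1307 (mod 2437)
1764^2 = 3111696 ≡ 2084
1764^4 ≡ 2084^2 = 4343056 ≡ 322
1764^8 ≡ 322^2 = 103684 ≡ 1330
1764^16 ≡ 1330^2 = 1768900 ≡ 2075
1764^32 ≡ 2075^2 = 4305625 ≡ 1883
1764^64 ≡ 1883^2 = 3545689 ≡ 2291
1764^128 ≡ 2291^2 = 5248681 ≡ 1820
1764^256 ≡ 1820^2 = 3312400 ≡ 517
1764^512 ≡ 517^2 = 267289 ≡ 1656
1764^1024 ≡ 1656^2 = 2742336 ≡ 711
1764^2048 ≡ 711^2 = 505521 ≡ 1062
2058 = 2048 + 8 + 2, so 1764^2058 ≡ 1062·1330·2084 ≡ 2072 (mod 2437)
1307·2072 = 2708104 ≡ 597 (mod 2437)
597 ≡ 597 (mod 2437), so the signature is genuine.

accept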